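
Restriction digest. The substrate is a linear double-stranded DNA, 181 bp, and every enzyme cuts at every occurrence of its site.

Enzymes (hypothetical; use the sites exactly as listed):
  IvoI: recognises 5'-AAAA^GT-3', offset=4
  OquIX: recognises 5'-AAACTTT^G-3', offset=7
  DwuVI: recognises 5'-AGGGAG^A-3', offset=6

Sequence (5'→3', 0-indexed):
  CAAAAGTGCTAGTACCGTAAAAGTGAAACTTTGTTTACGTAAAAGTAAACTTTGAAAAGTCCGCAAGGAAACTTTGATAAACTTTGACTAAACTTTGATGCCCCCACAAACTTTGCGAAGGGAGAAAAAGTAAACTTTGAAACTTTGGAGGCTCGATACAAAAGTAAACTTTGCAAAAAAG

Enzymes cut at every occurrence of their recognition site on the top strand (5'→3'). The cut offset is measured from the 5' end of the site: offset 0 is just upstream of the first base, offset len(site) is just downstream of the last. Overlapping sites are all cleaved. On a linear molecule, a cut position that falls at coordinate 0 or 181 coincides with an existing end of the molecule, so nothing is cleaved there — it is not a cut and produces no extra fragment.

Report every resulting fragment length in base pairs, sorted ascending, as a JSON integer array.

[5,5,5,8,9,9,9,9,10,10,10,11,12,17,17,17,18]

Scan for sites:
  IvoI AAAAGT/4: at [1, 18, 40, 54, 125, 159] ⇒ [5, 22, 44, 58, 129, 163]
  OquIX AAACTTTG/7: at [25, 46, 68, 78, 89, 107, 131, 139, 165] ⇒ [32, 53, 75, 85, 96, 114, 138, 146, 172]
  DwuVI AGGGAGA/6: at [118] ⇒ [124]

All cut coordinates (distinct, sorted): [5, 22, 32, 44, 53, 58, 75, 85, 96, 114, 124, 129, 138, 146, 163, 172]

Fragments:
  [0,5): 5 bp
  [5,22): 17 bp
  [22,32): 10 bp
  [32,44): 12 bp
  [44,53): 9 bp
  [53,58): 5 bp
  [58,75): 17 bp
  [75,85): 10 bp
  [85,96): 11 bp
  [96,114): 18 bp
  [114,124): 10 bp
  [124,129): 5 bp
  [129,138): 9 bp
  [138,146): 8 bp
  [146,163): 17 bp
  [163,172): 9 bp
  [172,181): 9 bp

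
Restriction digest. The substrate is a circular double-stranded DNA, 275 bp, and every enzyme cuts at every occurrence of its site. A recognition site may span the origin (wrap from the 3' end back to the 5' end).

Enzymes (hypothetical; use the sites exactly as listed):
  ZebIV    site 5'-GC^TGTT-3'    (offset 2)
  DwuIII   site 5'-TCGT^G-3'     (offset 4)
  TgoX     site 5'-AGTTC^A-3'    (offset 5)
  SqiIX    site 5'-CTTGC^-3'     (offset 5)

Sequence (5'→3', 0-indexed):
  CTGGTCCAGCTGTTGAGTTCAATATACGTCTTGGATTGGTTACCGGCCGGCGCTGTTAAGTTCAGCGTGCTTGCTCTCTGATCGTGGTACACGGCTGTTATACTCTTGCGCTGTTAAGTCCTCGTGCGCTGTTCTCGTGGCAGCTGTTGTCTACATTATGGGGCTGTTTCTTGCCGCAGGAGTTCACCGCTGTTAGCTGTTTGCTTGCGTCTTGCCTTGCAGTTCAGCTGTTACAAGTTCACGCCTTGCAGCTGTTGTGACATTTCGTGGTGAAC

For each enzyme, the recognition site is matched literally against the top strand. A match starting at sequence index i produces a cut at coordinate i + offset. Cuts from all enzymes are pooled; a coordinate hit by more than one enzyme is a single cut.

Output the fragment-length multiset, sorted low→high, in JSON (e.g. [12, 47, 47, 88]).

Per-enzyme occurrences:
  ZebIV (GCTGTT, off=2): starts [8, 51, 93, 109, 127, 142, 162, 188, 195, 226, 250] → cuts [10, 53, 95, 111, 129, 144, 164, 190, 197, 228, 252]
  DwuIII (TCGTG, off=4): starts [81, 121, 134, 264] → cuts [85, 125, 138, 268]
  TgoX (AGTTCA, off=5): starts [15, 58, 180, 220, 235] → cuts [20, 63, 185, 225, 240]
  SqiIX (CTTGC, off=5): starts [69, 104, 169, 203, 210, 215, 244] → cuts [74, 109, 174, 208, 215, 220, 249]

Pooled cuts: [10, 20, 53, 63, 74, 85, 95, 109, 111, 125, 129, 138, 144, 164, 174, 185, 190, 197, 208, 215, 220, 225, 228, 240, 249, 252, 268]

Fragment lengths:
  10→20: 10 bp
  20→53: 33 bp
  53→63: 10 bp
  63→74: 11 bp
  74→85: 11 bp
  85→95: 10 bp
  95→109: 14 bp
  109→111: 2 bp
  111→125: 14 bp
  125→129: 4 bp
  129→138: 9 bp
  138→144: 6 bp
  144→164: 20 bp
  164→174: 10 bp
  174→185: 11 bp
  185→190: 5 bp
  190→197: 7 bp
  197→208: 11 bp
  208→215: 7 bp
  215→220: 5 bp
  220→225: 5 bp
  225→228: 3 bp
  228→240: 12 bp
  240→249: 9 bp
  249→252: 3 bp
  252→268: 16 bp
  268→10 (wrap): 275-268+10 = 17 bp

[2,3,3,4,5,5,5,6,7,7,9,9,10,10,10,10,11,11,11,11,12,14,14,16,17,20,33]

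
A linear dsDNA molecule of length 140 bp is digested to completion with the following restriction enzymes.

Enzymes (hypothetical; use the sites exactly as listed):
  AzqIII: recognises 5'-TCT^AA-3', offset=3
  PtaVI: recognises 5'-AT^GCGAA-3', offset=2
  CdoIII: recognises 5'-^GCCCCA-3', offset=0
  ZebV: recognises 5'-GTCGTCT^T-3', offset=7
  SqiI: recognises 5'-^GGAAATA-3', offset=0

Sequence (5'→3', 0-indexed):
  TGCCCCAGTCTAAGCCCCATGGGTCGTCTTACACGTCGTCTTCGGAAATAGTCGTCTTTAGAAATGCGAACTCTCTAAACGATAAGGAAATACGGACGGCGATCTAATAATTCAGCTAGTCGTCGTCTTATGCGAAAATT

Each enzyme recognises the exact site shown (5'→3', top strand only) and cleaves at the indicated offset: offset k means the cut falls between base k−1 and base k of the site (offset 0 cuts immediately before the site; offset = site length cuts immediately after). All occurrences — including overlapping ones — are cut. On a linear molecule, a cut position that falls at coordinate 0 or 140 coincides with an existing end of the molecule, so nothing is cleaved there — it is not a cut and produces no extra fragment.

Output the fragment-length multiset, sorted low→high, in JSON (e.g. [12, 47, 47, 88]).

[1,2,2,3,8,9,9,10,11,12,14,16,20,23]

Per-enzyme occurrences:
  AzqIII (TCTAA, off=3): starts [8, 73, 102] → cuts [11, 76, 105]
  PtaVI (ATGCGAA, off=2): starts [63, 129] → cuts [65, 131]
  CdoIII (GCCCCA, off=0): starts [1, 13] → cuts [1, 13]
  ZebV (GTCGTCTT, off=7): starts [22, 34, 50, 121] → cuts [29, 41, 57, 128]
  SqiI (GGAAATA, off=0): starts [43, 85] → cuts [43, 85]

All cut coordinates (distinct, sorted): [1, 11, 13, 29, 41, 43, 57, 65, 76, 85, 105, 128, 131]

Fragments:
  [0,1): 1 bp
  [1,11): 10 bp
  [11,13): 2 bp
  [13,29): 16 bp
  [29,41): 12 bp
  [41,43): 2 bp
  [43,57): 14 bp
  [57,65): 8 bp
  [65,76): 11 bp
  [76,85): 9 bp
  [85,105): 20 bp
  [105,128): 23 bp
  [128,131): 3 bp
  [131,140): 9 bp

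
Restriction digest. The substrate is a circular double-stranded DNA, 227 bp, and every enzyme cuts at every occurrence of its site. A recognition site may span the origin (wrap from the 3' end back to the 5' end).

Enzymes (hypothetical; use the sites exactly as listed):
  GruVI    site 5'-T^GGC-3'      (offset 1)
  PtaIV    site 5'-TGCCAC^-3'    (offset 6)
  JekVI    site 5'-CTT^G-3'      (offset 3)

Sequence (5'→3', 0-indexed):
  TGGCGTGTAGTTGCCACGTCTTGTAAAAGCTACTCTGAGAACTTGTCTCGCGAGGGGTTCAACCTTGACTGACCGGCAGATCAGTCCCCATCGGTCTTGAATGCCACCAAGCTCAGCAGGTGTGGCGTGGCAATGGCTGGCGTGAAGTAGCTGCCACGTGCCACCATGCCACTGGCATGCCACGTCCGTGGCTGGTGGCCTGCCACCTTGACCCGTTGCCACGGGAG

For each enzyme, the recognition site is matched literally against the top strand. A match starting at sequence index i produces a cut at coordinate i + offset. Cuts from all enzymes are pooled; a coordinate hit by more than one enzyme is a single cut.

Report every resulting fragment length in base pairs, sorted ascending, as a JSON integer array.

[1,3,4,5,5,6,6,6,7,7,8,9,10,10,13,16,16,19,22,22,32]

Per-enzyme occurrences:
  GruVI (TGGC, off=1): starts [0, 122, 127, 133, 137, 172, 188, 195] → cuts [1, 123, 128, 134, 138, 173, 189, 196]
  PtaIV (TGCCAC, off=6): starts [11, 101, 151, 158, 166, 177, 200, 216] → cuts [17, 107, 157, 164, 172, 183, 206, 222]
  JekVI (CTTG, off=3): starts [19, 41, 63, 95, 206] → cuts [22, 44, 66, 98, 209]

Pooled cuts: [1, 17, 22, 44, 66, 98, 107, 123, 128, 134, 138, 157, 164, 172, 173, 183, 189, 196, 206, 209, 222]

Fragment lengths:
  1→17: 16 bp
  17→22: 5 bp
  22→44: 22 bp
  44→66: 22 bp
  66→98: 32 bp
  98→107: 9 bp
  107→123: 16 bp
  123→128: 5 bp
  128→134: 6 bp
  134→138: 4 bp
  138→157: 19 bp
  157→164: 7 bp
  164→172: 8 bp
  172→173: 1 bp
  173→183: 10 bp
  183→189: 6 bp
  189→196: 7 bp
  196→206: 10 bp
  206→209: 3 bp
  209→222: 13 bp
  222→1 (wrap): 227-222+1 = 6 bp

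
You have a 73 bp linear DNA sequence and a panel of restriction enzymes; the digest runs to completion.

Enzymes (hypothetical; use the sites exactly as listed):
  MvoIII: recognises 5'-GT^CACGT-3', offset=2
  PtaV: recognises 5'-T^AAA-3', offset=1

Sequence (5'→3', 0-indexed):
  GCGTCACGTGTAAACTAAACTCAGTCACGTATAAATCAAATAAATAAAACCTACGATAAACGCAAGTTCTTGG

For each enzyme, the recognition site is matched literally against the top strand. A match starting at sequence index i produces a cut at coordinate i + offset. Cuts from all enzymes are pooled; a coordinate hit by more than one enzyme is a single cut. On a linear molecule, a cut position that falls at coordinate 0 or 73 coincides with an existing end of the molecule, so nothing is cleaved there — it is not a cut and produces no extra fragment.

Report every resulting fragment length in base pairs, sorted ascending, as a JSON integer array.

Scan for sites:
  MvoIII (GTCACGT, off=2): starts [2, 23] → cuts [4, 25]
  PtaV (TAAA, off=1): starts [10, 15, 31, 40, 44, 56] → cuts [11, 16, 32, 41, 45, 57]

Pooled cuts: [4, 11, 16, 25, 32, 41, 45, 57]

Fragments:
  [0,4): 4 bp
  [4,11): 7 bp
  [11,16): 5 bp
  [16,25): 9 bp
  [25,32): 7 bp
  [32,41): 9 bp
  [41,45): 4 bp
  [45,57): 12 bp
  [57,73): 16 bp

[4,4,5,7,7,9,9,12,16]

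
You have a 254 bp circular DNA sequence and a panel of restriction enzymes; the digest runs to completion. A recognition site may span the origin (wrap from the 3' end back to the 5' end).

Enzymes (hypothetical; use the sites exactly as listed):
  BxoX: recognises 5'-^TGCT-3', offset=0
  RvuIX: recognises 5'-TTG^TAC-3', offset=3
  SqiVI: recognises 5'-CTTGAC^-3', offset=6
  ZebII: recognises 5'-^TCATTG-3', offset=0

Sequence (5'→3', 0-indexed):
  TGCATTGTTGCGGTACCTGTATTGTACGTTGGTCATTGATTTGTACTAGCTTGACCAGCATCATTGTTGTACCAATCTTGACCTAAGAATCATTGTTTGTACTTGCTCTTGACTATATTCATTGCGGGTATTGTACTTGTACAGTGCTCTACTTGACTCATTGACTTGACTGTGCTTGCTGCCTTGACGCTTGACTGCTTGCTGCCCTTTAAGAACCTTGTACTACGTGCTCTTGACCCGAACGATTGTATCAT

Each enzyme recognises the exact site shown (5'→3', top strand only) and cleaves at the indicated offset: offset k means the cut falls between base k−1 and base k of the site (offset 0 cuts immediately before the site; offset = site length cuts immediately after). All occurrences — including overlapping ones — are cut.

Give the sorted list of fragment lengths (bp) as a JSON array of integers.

[2,4,4,4,5,5,5,6,7,7,7,8,9,10,10,10,11,12,12,13,13,13,13,15,21,28]

Per-enzyme occurrences:
  BxoX (TGCT, off=0): starts [103, 144, 172, 176, 195, 199, 227] → cuts [103, 144, 172, 176, 195, 199, 227]
  RvuIX (TTGTAC, off=3): starts [21, 40, 66, 96, 130, 136, 217] → cuts [24, 43, 69, 99, 133, 139, 220]
  SqiVI (CTTGAC, off=6): starts [49, 76, 107, 151, 164, 182, 189, 231] → cuts [55, 82, 113, 157, 170, 188, 195, 237]
  ZebII (TCATTG, off=0): starts [32, 60, 89, 118, 157, 250] → cuts [32, 60, 89, 118, 157, 250]

Pooled cuts: [24, 32, 43, 55, 60, 69, 82, 89, 99, 103, 113, 118, 133, 139, 144, 157, 170, 172, 176, 188, 195, 199, 220, 227, 237, 250]

Fragments:
  24→32: 8 bp
  32→43: 11 bp
  43→55: 12 bp
  55→60: 5 bp
  60→69: 9 bp
  69→82: 13 bp
  82→89: 7 bp
  89→99: 10 bp
  99→103: 4 bp
  103→113: 10 bp
  113→118: 5 bp
  118→133: 15 bp
  133→139: 6 bp
  139→144: 5 bp
  144→157: 13 bp
  157→170: 13 bp
  170→172: 2 bp
  172→176: 4 bp
  176→188: 12 bp
  188→195: 7 bp
  195→199: 4 bp
  199→220: 21 bp
  220→227: 7 bp
  227→237: 10 bp
  237→250: 13 bp
  250→24 (wrap): 254-250+24 = 28 bp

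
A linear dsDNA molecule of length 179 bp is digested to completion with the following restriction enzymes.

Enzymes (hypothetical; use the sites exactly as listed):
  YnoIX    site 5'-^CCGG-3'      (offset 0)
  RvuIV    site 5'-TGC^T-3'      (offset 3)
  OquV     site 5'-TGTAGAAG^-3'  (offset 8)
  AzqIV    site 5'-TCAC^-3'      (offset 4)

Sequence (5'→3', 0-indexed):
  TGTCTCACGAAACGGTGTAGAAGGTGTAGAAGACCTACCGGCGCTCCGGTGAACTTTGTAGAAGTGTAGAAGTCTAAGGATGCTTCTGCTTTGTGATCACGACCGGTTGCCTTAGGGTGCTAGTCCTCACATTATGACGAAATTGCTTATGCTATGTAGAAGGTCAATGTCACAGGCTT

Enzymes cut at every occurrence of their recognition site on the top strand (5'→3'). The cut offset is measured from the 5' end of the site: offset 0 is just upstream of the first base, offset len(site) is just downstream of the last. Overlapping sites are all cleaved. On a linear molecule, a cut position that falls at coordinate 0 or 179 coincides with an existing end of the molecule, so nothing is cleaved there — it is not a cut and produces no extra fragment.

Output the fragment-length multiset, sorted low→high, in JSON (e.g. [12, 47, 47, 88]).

[2,5,6,6,6,8,8,8,9,10,10,11,11,11,15,16,18,19]

Site scan:
  YnoIX (CCGG, off=0): starts [37, 45, 102] → cuts [37, 45, 102]
  RvuIV (TGCT, off=3): starts [80, 86, 117, 143, 149] → cuts [83, 89, 120, 146, 152]
  OquV (TGTAGAAG, off=8): starts [15, 24, 56, 64, 154] → cuts [23, 32, 64, 72, 162]
  AzqIV (TCAC, off=4): starts [4, 96, 126, 169] → cuts [8, 100, 130, 173]

Pooled cuts: [8, 23, 32, 37, 45, 64, 72, 83, 89, 100, 102, 120, 130, 146, 152, 162, 173]

Fragment lengths:
  [0,8): 8 bp
  [8,23): 15 bp
  [23,32): 9 bp
  [32,37): 5 bp
  [37,45): 8 bp
  [45,64): 19 bp
  [64,72): 8 bp
  [72,83): 11 bp
  [83,89): 6 bp
  [89,100): 11 bp
  [100,102): 2 bp
  [102,120): 18 bp
  [120,130): 10 bp
  [130,146): 16 bp
  [146,152): 6 bp
  [152,162): 10 bp
  [162,173): 11 bp
  [173,179): 6 bp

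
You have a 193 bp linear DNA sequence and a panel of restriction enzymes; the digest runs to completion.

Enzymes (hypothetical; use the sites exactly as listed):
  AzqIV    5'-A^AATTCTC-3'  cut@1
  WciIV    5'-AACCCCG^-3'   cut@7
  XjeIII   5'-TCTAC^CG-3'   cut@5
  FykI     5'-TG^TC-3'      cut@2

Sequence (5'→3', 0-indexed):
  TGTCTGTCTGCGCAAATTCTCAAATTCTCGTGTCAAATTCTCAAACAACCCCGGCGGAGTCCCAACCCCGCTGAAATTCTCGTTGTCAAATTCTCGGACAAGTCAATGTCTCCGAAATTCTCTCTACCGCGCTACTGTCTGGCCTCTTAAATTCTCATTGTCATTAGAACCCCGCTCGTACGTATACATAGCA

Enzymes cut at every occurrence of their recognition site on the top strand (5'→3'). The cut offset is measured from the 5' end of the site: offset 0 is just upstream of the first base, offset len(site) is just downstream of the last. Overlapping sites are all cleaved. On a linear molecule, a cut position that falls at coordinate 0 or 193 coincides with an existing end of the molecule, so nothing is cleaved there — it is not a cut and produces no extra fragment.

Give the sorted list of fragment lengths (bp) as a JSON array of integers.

Per-enzyme occurrences:
  AzqIV (AAATTCTC, off=1): starts [13, 21, 34, 73, 87, 114, 148] → cuts [14, 22, 35, 74, 88, 115, 149]
  WciIV (AACCCCG, off=7): starts [46, 63, 167] → cuts [53, 70, 174]
  XjeIII (TCTACCG, off=5): starts [122] → cuts [127]
  FykI (TGTC, off=2): starts [0, 4, 30, 83, 106, 135, 158] → cuts [2, 6, 32, 85, 108, 137, 160]

All cut coordinates (distinct, sorted): [2, 6, 14, 22, 32, 35, 53, 70, 74, 85, 88, 108, 115, 127, 137, 149, 160, 174]

Fragments:
  [0,2): 2 bp
  [2,6): 4 bp
  [6,14): 8 bp
  [14,22): 8 bp
  [22,32): 10 bp
  [32,35): 3 bp
  [35,53): 18 bp
  [53,70): 17 bp
  [70,74): 4 bp
  [74,85): 11 bp
  [85,88): 3 bp
  [88,108): 20 bp
  [108,115): 7 bp
  [115,127): 12 bp
  [127,137): 10 bp
  [137,149): 12 bp
  [149,160): 11 bp
  [160,174): 14 bp
  [174,193): 19 bp

[2,3,3,4,4,7,8,8,10,10,11,11,12,12,14,17,18,19,20]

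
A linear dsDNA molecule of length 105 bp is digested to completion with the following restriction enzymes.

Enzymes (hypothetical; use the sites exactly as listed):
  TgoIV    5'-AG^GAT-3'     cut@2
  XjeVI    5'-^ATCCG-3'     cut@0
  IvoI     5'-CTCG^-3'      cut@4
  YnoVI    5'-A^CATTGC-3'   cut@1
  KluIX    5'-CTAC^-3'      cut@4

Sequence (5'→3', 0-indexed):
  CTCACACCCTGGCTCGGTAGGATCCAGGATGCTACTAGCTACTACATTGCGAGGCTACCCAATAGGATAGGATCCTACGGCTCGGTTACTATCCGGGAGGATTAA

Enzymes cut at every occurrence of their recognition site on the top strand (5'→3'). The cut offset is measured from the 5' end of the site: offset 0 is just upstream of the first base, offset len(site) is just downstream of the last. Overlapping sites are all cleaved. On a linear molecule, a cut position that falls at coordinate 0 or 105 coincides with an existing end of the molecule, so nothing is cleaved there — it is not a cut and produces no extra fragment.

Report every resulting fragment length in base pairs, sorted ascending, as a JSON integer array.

[1,2,4,5,6,6,6,7,7,7,8,8,9,13,16]

Per-enzyme occurrences:
  TgoIV (AGGAT, off=2): starts [18, 25, 63, 68, 97] → cuts [20, 27, 65, 70, 99]
  XjeVI (ATCCG, off=0): starts [90] → cuts [90]
  IvoI (CTCG, off=4): starts [12, 80] → cuts [16, 84]
  YnoVI (ACATTGC, off=1): starts [43] → cuts [44]
  KluIX (CTAC, off=4): starts [31, 38, 41, 54, 74] → cuts [35, 42, 45, 58, 78]

Pooled cuts: [16, 20, 27, 35, 42, 44, 45, 58, 65, 70, 78, 84, 90, 99]

Fragment lengths:
  [0,16): 16 bp
  [16,20): 4 bp
  [20,27): 7 bp
  [27,35): 8 bp
  [35,42): 7 bp
  [42,44): 2 bp
  [44,45): 1 bp
  [45,58): 13 bp
  [58,65): 7 bp
  [65,70): 5 bp
  [70,78): 8 bp
  [78,84): 6 bp
  [84,90): 6 bp
  [90,99): 9 bp
  [99,105): 6 bp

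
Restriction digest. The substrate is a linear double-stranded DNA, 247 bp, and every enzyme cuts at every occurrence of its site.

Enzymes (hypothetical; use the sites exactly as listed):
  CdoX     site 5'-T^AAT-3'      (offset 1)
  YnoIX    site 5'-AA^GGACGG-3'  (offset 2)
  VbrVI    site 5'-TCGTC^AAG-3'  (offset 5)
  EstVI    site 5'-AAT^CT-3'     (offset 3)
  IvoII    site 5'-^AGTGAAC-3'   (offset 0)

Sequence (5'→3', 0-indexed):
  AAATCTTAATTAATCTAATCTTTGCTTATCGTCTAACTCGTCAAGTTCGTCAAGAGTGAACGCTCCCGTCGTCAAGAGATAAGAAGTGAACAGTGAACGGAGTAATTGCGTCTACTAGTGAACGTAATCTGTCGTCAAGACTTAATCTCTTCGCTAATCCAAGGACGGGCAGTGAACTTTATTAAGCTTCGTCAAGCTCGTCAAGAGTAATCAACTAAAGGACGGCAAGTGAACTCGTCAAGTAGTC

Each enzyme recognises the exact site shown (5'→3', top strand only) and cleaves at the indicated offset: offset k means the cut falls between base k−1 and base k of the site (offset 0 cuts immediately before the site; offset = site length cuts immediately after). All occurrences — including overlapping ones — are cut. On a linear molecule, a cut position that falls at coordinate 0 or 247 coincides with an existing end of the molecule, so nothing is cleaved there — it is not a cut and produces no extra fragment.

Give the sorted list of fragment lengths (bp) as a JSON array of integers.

Site scan:
  CdoX TAAT/1: at [6, 10, 15, 102, 124, 142, 154, 207] ⇒ [7, 11, 16, 103, 125, 143, 155, 208]
  YnoIX AAGGACGG/2: at [160, 217] ⇒ [162, 219]
  VbrVI TCGTCAAG/5: at [37, 46, 68, 131, 188, 197, 234] ⇒ [42, 51, 73, 136, 193, 202, 239]
  EstVI AATCT/3: at [1, 11, 16, 125, 143] ⇒ [4, 14, 19, 128, 146]
  IvoII AGTGAAC/0: at [54, 84, 91, 116, 170, 227] ⇒ [54, 84, 91, 116, 170, 227]

Pooled cuts: [4, 7, 11, 14, 16, 19, 42, 51, 54, 73, 84, 91, 103, 116, 125, 128, 136, 143, 146, 155, 162, 170, 193, 202, 208, 219, 227, 239]

Fragment lengths:
  [0,4): 4 bp
  [4,7): 3 bp
  [7,11): 4 bp
  [11,14): 3 bp
  [14,16): 2 bp
  [16,19): 3 bp
  [19,42): 23 bp
  [42,51): 9 bp
  [51,54): 3 bp
  [54,73): 19 bp
  [73,84): 11 bp
  [84,91): 7 bp
  [91,103): 12 bp
  [103,116): 13 bp
  [116,125): 9 bp
  [125,128): 3 bp
  [128,136): 8 bp
  [136,143): 7 bp
  [143,146): 3 bp
  [146,155): 9 bp
  [155,162): 7 bp
  [162,170): 8 bp
  [170,193): 23 bp
  [193,202): 9 bp
  [202,208): 6 bp
  [208,219): 11 bp
  [219,227): 8 bp
  [227,239): 12 bp
  [239,247): 8 bp

[2,3,3,3,3,3,3,4,4,6,7,7,7,8,8,8,8,9,9,9,9,11,11,12,12,13,19,23,23]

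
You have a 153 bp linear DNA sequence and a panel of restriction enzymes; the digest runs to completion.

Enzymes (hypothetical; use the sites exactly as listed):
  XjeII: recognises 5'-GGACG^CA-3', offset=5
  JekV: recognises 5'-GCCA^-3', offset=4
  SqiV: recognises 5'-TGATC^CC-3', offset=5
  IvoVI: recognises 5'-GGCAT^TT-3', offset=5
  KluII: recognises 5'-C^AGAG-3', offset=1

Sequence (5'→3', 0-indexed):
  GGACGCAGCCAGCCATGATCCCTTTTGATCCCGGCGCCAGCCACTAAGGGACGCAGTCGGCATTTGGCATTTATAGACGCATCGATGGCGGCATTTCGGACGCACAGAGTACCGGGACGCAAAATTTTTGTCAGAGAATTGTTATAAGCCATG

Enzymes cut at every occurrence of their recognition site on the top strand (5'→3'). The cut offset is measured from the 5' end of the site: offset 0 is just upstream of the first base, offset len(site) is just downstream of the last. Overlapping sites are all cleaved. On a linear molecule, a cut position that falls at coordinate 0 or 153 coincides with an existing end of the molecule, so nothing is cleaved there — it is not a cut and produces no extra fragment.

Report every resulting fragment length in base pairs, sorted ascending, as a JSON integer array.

[2,3,4,4,5,5,6,7,8,9,10,10,10,13,14,19,24]

Per-enzyme occurrences:
  XjeII (GGACGCA, off=5): starts [0, 48, 97, 114] → cuts [5, 53, 102, 119]
  JekV (GCCA, off=4): starts [7, 11, 35, 39, 147] → cuts [11, 15, 39, 43, 151]
  SqiV (TGATCCC, off=5): starts [15, 25] → cuts [20, 30]
  IvoVI (GGCATTT, off=5): starts [58, 65, 89] → cuts [63, 70, 94]
  KluII (CAGAG, off=1): starts [104, 131] → cuts [105, 132]

All cut coordinates (distinct, sorted): [5, 11, 15, 20, 30, 39, 43, 53, 63, 70, 94, 102, 105, 119, 132, 151]

Fragments:
  [0,5): 5 bp
  [5,11): 6 bp
  [11,15): 4 bp
  [15,20): 5 bp
  [20,30): 10 bp
  [30,39): 9 bp
  [39,43): 4 bp
  [43,53): 10 bp
  [53,63): 10 bp
  [63,70): 7 bp
  [70,94): 24 bp
  [94,102): 8 bp
  [102,105): 3 bp
  [105,119): 14 bp
  [119,132): 13 bp
  [132,151): 19 bp
  [151,153): 2 bp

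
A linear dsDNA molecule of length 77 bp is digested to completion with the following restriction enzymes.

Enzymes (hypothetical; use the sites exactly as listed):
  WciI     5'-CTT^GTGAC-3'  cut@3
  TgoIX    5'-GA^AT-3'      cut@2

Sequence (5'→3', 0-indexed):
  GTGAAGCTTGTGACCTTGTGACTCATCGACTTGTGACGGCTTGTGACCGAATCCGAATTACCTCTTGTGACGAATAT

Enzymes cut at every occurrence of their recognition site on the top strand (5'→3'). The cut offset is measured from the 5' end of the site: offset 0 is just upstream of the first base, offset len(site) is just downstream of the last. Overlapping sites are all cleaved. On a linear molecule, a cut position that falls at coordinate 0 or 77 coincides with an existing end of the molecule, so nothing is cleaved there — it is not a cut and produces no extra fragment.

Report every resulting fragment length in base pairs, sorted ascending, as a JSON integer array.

[4,6,7,8,8,9,10,10,15]

Scan for sites:
  WciI CTTGTGAC/3: at [6, 14, 29, 39, 63] ⇒ [9, 17, 32, 42, 66]
  TgoIX GAAT/2: at [48, 54, 71] ⇒ [50, 56, 73]

All cut coordinates (distinct, sorted): [9, 17, 32, 42, 50, 56, 66, 73]

Fragment lengths:
  [0,9): 9 bp
  [9,17): 8 bp
  [17,32): 15 bp
  [32,42): 10 bp
  [42,50): 8 bp
  [50,56): 6 bp
  [56,66): 10 bp
  [66,73): 7 bp
  [73,77): 4 bp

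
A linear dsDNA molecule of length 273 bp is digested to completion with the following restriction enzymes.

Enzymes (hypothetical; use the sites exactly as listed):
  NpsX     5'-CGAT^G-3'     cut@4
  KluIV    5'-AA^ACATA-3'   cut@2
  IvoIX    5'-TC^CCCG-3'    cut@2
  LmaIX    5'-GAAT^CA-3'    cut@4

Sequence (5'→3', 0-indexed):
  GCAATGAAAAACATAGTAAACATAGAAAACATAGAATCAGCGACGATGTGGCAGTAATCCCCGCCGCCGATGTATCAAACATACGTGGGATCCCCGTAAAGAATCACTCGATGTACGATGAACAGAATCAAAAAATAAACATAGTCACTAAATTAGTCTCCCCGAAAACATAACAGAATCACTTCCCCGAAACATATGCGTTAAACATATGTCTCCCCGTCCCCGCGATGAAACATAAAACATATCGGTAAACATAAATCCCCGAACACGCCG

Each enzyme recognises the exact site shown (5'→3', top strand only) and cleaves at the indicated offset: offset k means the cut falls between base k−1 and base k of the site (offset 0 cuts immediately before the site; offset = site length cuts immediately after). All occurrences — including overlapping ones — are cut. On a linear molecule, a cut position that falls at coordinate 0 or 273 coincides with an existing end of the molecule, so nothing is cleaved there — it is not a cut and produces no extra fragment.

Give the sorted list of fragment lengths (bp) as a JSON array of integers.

[3,6,6,6,7,7,7,7,8,8,9,9,9,9,9,10,10,10,11,12,12,12,12,12,13,13,14,22]

Site scan:
  NpsX CGATG/4: at [43, 67, 108, 115, 225] ⇒ [47, 71, 112, 119, 229]
  KluIV AAACATA/2: at [8, 17, 26, 76, 136, 165, 189, 202, 230, 237, 249] ⇒ [10, 19, 28, 78, 138, 167, 191, 204, 232, 239, 251]
  IvoIX TCCCCG/2: at [57, 90, 158, 183, 213, 219, 258] ⇒ [59, 92, 160, 185, 215, 221, 260]
  LmaIX GAATCA/4: at [33, 100, 124, 175] ⇒ [37, 104, 128, 179]

All cut coordinates (distinct, sorted): [10, 19, 28, 37, 47, 59, 71, 78, 92, 104, 112, 119, 128, 138, 160, 167, 179, 185, 191, 204, 215, 221, 229, 232, 239, 251, 260]

Fragments:
  [0,10): 10 bp
  [10,19): 9 bp
  [19,28): 9 bp
  [28,37): 9 bp
  [37,47): 10 bp
  [47,59): 12 bp
  [59,71): 12 bp
  [71,78): 7 bp
  [78,92): 14 bp
  [92,104): 12 bp
  [104,112): 8 bp
  [112,119): 7 bp
  [119,128): 9 bp
  [128,138): 10 bp
  [138,160): 22 bp
  [160,167): 7 bp
  [167,179): 12 bp
  [179,185): 6 bp
  [185,191): 6 bp
  [191,204): 13 bp
  [204,215): 11 bp
  [215,221): 6 bp
  [221,229): 8 bp
  [229,232): 3 bp
  [232,239): 7 bp
  [239,251): 12 bp
  [251,260): 9 bp
  [260,273): 13 bp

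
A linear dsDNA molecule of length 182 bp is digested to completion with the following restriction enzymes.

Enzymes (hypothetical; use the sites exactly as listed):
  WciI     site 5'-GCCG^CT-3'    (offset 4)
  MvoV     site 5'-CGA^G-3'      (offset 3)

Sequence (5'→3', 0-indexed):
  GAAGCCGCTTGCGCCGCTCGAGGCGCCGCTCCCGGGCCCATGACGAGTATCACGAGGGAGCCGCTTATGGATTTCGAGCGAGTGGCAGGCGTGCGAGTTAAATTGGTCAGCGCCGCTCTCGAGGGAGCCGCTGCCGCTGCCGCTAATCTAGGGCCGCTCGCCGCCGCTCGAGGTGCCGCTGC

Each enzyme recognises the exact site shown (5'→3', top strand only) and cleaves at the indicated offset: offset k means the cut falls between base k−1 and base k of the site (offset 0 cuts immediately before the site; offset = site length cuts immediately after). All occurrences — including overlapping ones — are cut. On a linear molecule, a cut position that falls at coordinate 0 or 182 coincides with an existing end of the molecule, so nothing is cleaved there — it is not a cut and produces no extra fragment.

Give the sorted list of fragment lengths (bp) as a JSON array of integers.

[4,4,5,5,6,6,7,7,7,7,8,8,9,9,10,14,14,15,18,19]

Scan for sites:
  WciI GCCGCT/4: at [3, 12, 24, 59, 111, 126, 132, 138, 152, 162, 174] ⇒ [7, 16, 28, 63, 115, 130, 136, 142, 156, 166, 178]
  MvoV CGAG/3: at [18, 43, 52, 74, 78, 93, 119, 168] ⇒ [21, 46, 55, 77, 81, 96, 122, 171]

All cut coordinates (distinct, sorted): [7, 16, 21, 28, 46, 55, 63, 77, 81, 96, 115, 122, 130, 136, 142, 156, 166, 171, 178]

Fragments:
  [0,7): 7 bp
  [7,16): 9 bp
  [16,21): 5 bp
  [21,28): 7 bp
  [28,46): 18 bp
  [46,55): 9 bp
  [55,63): 8 bp
  [63,77): 14 bp
  [77,81): 4 bp
  [81,96): 15 bp
  [96,115): 19 bp
  [115,122): 7 bp
  [122,130): 8 bp
  [130,136): 6 bp
  [136,142): 6 bp
  [142,156): 14 bp
  [156,166): 10 bp
  [166,171): 5 bp
  [171,178): 7 bp
  [178,182): 4 bp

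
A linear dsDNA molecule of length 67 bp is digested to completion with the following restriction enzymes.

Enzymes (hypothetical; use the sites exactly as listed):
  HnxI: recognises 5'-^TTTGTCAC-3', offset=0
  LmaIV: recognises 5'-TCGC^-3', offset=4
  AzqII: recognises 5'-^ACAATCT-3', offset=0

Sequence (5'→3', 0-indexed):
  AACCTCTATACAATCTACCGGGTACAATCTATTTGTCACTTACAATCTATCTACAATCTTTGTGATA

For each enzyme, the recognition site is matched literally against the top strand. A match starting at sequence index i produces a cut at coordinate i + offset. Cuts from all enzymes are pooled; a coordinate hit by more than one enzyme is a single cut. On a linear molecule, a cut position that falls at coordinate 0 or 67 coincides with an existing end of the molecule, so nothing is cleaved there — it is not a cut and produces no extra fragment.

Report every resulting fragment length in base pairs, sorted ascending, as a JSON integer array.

Site scan:
  HnxI TTTGTCAC/0: at [31] ⇒ [31]
  LmaIV (TCGC, off=4): no sites
  AzqII ACAATCT/0: at [9, 23, 41, 52] ⇒ [9, 23, 41, 52]

All cut coordinates (distinct, sorted): [9, 23, 31, 41, 52]

Fragments:
  [0,9): 9 bp
  [9,23): 14 bp
  [23,31): 8 bp
  [31,41): 10 bp
  [41,52): 11 bp
  [52,67): 15 bp

[8,9,10,11,14,15]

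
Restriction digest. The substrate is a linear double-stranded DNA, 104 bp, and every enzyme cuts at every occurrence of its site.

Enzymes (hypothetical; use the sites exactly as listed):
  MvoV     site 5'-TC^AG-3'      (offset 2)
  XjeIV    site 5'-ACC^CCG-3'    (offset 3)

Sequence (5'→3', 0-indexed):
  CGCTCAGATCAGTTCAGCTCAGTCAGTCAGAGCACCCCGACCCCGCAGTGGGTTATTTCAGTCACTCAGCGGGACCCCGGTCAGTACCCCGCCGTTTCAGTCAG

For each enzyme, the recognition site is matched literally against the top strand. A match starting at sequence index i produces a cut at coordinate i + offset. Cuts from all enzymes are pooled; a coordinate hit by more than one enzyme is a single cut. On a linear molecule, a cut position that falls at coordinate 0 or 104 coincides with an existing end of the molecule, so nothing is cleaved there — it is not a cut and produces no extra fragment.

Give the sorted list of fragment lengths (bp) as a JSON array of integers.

[2,4,4,4,5,5,5,5,6,6,6,8,8,9,10,17]

Site scan:
  MvoV TCAG/2: at [3, 8, 13, 18, 22, 26, 57, 65, 80, 96, 100] ⇒ [5, 10, 15, 20, 24, 28, 59, 67, 82, 98, 102]
  XjeIV ACCCCG/3: at [33, 39, 73, 85] ⇒ [36, 42, 76, 88]

All cut coordinates (distinct, sorted): [5, 10, 15, 20, 24, 28, 36, 42, 59, 67, 76, 82, 88, 98, 102]

Fragment lengths:
  [0,5): 5 bp
  [5,10): 5 bp
  [10,15): 5 bp
  [15,20): 5 bp
  [20,24): 4 bp
  [24,28): 4 bp
  [28,36): 8 bp
  [36,42): 6 bp
  [42,59): 17 bp
  [59,67): 8 bp
  [67,76): 9 bp
  [76,82): 6 bp
  [82,88): 6 bp
  [88,98): 10 bp
  [98,102): 4 bp
  [102,104): 2 bp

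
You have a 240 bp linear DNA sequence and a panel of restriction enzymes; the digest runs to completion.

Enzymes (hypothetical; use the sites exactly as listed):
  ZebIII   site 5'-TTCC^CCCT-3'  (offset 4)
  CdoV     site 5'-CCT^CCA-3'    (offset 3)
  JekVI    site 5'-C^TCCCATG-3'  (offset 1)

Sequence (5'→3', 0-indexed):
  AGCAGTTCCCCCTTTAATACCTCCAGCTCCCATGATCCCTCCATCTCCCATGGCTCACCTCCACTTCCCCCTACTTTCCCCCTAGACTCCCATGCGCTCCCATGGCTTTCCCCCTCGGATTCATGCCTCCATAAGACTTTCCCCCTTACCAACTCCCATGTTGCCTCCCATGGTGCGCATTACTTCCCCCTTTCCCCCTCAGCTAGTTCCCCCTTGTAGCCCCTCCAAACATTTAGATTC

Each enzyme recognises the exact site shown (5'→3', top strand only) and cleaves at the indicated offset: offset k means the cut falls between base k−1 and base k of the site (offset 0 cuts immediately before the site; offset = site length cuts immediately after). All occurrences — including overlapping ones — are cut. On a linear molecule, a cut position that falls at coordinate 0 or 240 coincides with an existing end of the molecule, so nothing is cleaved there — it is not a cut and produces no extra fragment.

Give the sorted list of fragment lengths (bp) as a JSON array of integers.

[5,5,8,8,8,9,10,11,11,12,13,13,14,14,14,15,15,16,17,22]

Scan for sites:
  ZebIII TTCCCCCT/4: at [5, 64, 75, 107, 138, 183, 191, 206] ⇒ [9, 68, 79, 111, 142, 187, 195, 210]
  CdoV CCTCCA/3: at [19, 37, 57, 125, 221] ⇒ [22, 40, 60, 128, 224]
  JekVI CTCCCATG/1: at [26, 44, 86, 96, 152, 164] ⇒ [27, 45, 87, 97, 153, 165]

Pooled cuts: [9, 22, 27, 40, 45, 60, 68, 79, 87, 97, 111, 128, 142, 153, 165, 187, 195, 210, 224]

Fragment lengths:
  [0,9): 9 bp
  [9,22): 13 bp
  [22,27): 5 bp
  [27,40): 13 bp
  [40,45): 5 bp
  [45,60): 15 bp
  [60,68): 8 bp
  [68,79): 11 bp
  [79,87): 8 bp
  [87,97): 10 bp
  [97,111): 14 bp
  [111,128): 17 bp
  [128,142): 14 bp
  [142,153): 11 bp
  [153,165): 12 bp
  [165,187): 22 bp
  [187,195): 8 bp
  [195,210): 15 bp
  [210,224): 14 bp
  [224,240): 16 bp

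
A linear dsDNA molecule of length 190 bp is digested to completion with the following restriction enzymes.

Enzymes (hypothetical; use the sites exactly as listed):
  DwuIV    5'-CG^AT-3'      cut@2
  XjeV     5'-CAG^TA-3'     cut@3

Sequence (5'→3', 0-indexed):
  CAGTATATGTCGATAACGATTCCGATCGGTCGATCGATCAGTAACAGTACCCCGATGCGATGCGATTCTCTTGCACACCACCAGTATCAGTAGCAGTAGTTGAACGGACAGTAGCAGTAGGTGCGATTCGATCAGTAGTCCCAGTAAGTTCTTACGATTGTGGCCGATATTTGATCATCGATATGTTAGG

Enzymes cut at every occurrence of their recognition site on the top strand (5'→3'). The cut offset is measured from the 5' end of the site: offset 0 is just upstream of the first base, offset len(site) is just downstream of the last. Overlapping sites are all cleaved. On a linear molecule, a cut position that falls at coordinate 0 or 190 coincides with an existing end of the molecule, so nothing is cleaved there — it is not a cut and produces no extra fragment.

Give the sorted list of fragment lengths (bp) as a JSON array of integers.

[3,4,5,5,5,5,5,6,6,6,6,6,6,7,8,8,9,9,10,10,12,14,15,20]

Per-enzyme occurrences:
  DwuIV (CGAT, off=2): starts [10, 16, 22, 30, 34, 52, 57, 62, 123, 128, 154, 164, 178] → cuts [12, 18, 24, 32, 36, 54, 59, 64, 125, 130, 156, 166, 180]
  XjeV (CAGTA, off=3): starts [0, 38, 44, 81, 87, 93, 108, 114, 132, 141] → cuts [3, 41, 47, 84, 90, 96, 111, 117, 135, 144]

Pooled cuts: [3, 12, 18, 24, 32, 36, 41, 47, 54, 59, 64, 84, 90, 96, 111, 117, 125, 130, 135, 144, 156, 166, 180]

Fragment lengths:
  [0,3): 3 bp
  [3,12): 9 bp
  [12,18): 6 bp
  [18,24): 6 bp
  [24,32): 8 bp
  [32,36): 4 bp
  [36,41): 5 bp
  [41,47): 6 bp
  [47,54): 7 bp
  [54,59): 5 bp
  [59,64): 5 bp
  [64,84): 20 bp
  [84,90): 6 bp
  [90,96): 6 bp
  [96,111): 15 bp
  [111,117): 6 bp
  [117,125): 8 bp
  [125,130): 5 bp
  [130,135): 5 bp
  [135,144): 9 bp
  [144,156): 12 bp
  [156,166): 10 bp
  [166,180): 14 bp
  [180,190): 10 bp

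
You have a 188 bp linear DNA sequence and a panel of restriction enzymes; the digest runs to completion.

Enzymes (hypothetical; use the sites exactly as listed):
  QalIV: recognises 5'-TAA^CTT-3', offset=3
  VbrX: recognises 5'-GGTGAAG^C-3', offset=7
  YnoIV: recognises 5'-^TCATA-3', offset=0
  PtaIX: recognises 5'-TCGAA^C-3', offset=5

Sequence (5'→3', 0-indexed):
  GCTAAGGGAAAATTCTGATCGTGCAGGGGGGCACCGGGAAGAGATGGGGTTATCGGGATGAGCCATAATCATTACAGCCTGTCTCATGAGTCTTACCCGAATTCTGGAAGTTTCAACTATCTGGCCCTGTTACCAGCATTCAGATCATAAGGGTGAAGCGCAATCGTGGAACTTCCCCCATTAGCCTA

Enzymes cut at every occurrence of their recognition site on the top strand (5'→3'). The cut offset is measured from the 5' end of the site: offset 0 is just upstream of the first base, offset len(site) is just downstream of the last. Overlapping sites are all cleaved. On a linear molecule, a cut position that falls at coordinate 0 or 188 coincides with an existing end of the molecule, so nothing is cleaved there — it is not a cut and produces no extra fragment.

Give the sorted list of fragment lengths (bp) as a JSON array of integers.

Site scan:
  QalIV (TAACTT, off=3): no sites
  VbrX GGTGAAGC/7: at [151] ⇒ [158]
  YnoIV TCATA/0: at [144] ⇒ [144]
  PtaIX (TCGAAC, off=5): no sites

Pooled cuts: [144, 158]

Fragments:
  [0,144): 144 bp
  [144,158): 14 bp
  [158,188): 30 bp

[14,30,144]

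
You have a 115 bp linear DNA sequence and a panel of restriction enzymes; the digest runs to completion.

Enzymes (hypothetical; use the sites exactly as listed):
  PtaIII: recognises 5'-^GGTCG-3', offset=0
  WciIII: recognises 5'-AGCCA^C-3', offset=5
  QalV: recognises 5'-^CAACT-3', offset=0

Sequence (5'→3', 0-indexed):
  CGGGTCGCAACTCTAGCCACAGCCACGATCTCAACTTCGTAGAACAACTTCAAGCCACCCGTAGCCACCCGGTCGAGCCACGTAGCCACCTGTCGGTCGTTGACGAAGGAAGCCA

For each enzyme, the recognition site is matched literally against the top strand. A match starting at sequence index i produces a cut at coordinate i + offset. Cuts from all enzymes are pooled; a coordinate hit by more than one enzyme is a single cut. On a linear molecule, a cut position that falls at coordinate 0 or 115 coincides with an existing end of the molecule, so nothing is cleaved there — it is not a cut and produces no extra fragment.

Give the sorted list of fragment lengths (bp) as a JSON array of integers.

Site scan:
  PtaIII GGTCG/0: at [2, 70, 94] ⇒ [2, 70, 94]
  WciIII AGCCAC/5: at [14, 20, 52, 62, 75, 83] ⇒ [19, 25, 57, 67, 80, 88]
  QalV CAACT/0: at [7, 31, 44] ⇒ [7, 31, 44]

Pooled cuts: [2, 7, 19, 25, 31, 44, 57, 67, 70, 80, 88, 94]

Fragments:
  [0,2): 2 bp
  [2,7): 5 bp
  [7,19): 12 bp
  [19,25): 6 bp
  [25,31): 6 bp
  [31,44): 13 bp
  [44,57): 13 bp
  [57,67): 10 bp
  [67,70): 3 bp
  [70,80): 10 bp
  [80,88): 8 bp
  [88,94): 6 bp
  [94,115): 21 bp

[2,3,5,6,6,6,8,10,10,12,13,13,21]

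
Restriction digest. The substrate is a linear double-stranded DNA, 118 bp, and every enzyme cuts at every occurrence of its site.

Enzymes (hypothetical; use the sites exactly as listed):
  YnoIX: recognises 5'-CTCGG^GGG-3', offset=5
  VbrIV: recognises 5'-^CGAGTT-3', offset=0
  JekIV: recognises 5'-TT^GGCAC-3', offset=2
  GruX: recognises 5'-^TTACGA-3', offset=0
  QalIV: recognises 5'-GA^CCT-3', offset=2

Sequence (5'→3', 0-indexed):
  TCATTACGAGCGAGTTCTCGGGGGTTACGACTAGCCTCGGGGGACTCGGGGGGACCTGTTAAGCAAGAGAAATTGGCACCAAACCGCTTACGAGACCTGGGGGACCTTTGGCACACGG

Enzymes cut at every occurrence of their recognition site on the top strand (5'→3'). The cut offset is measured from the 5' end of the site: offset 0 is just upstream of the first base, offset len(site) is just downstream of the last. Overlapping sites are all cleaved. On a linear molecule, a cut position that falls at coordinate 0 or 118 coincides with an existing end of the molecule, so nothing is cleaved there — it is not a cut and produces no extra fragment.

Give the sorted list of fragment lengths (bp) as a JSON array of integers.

[3,3,5,5,7,8,9,9,9,11,13,16,20]

Site scan:
  YnoIX CTCGGGGG/5: at [16, 35, 44] ⇒ [21, 40, 49]
  VbrIV CGAGTT/0: at [10] ⇒ [10]
  JekIV TTGGCAC/2: at [72, 107] ⇒ [74, 109]
  GruX TTACGA/0: at [3, 24, 87] ⇒ [3, 24, 87]
  QalIV GACCT/2: at [52, 93, 102] ⇒ [54, 95, 104]

All cut coordinates (distinct, sorted): [3, 10, 21, 24, 40, 49, 54, 74, 87, 95, 104, 109]

Fragment lengths:
  [0,3): 3 bp
  [3,10): 7 bp
  [10,21): 11 bp
  [21,24): 3 bp
  [24,40): 16 bp
  [40,49): 9 bp
  [49,54): 5 bp
  [54,74): 20 bp
  [74,87): 13 bp
  [87,95): 8 bp
  [95,104): 9 bp
  [104,109): 5 bp
  [109,118): 9 bp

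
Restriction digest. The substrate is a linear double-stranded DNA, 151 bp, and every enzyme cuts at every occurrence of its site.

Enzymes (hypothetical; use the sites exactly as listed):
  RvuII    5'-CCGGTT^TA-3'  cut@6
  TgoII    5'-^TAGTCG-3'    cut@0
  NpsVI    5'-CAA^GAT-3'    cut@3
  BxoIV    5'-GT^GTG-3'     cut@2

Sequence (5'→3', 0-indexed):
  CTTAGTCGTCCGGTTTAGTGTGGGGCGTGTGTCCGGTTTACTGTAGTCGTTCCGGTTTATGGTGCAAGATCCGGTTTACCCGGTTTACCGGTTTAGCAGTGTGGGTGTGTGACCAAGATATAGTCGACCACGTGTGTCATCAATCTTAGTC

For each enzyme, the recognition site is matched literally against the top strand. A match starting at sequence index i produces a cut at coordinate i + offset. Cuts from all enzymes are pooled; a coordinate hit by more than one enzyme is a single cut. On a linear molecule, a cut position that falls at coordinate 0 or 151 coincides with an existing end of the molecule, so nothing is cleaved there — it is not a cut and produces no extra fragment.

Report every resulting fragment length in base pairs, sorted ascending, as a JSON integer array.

[2,2,4,4,5,6,7,8,8,9,9,9,10,10,13,13,14,18]

Site scan:
  RvuII CCGGTTTA/6: at [9, 32, 51, 70, 79, 87] ⇒ [15, 38, 57, 76, 85, 93]
  TgoII TAGTCG/0: at [2, 43, 120] ⇒ [2, 43, 120]
  NpsVI CAAGAT/3: at [64, 113] ⇒ [67, 116]
  BxoIV GTGTG/2: at [17, 26, 98, 104, 106, 131] ⇒ [19, 28, 100, 106, 108, 133]

Pooled cuts: [2, 15, 19, 28, 38, 43, 57, 67, 76, 85, 93, 100, 106, 108, 116, 120, 133]

Fragments:
  [0,2): 2 bp
  [2,15): 13 bp
  [15,19): 4 bp
  [19,28): 9 bp
  [28,38): 10 bp
  [38,43): 5 bp
  [43,57): 14 bp
  [57,67): 10 bp
  [67,76): 9 bp
  [76,85): 9 bp
  [85,93): 8 bp
  [93,100): 7 bp
  [100,106): 6 bp
  [106,108): 2 bp
  [108,116): 8 bp
  [116,120): 4 bp
  [120,133): 13 bp
  [133,151): 18 bp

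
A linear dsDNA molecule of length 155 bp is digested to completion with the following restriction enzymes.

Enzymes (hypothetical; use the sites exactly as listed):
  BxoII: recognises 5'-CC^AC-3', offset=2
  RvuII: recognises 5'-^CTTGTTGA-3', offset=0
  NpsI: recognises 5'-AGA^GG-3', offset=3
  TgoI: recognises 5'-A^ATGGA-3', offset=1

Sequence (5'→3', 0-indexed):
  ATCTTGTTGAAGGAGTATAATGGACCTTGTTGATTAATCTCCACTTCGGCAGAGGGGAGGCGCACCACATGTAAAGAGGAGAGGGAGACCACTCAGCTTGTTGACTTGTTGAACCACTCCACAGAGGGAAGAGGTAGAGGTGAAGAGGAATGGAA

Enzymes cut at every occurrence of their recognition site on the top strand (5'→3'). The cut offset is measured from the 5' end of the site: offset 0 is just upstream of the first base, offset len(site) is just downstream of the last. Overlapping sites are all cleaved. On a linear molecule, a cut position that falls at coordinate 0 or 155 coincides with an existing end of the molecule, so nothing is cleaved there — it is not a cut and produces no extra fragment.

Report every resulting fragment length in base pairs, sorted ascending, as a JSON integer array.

Site scan:
  BxoII CCAC/2: at [40, 64, 88, 113, 118] ⇒ [42, 66, 90, 115, 120]
  RvuII CTTGTTGA/0: at [2, 25, 96, 104] ⇒ [2, 25, 96, 104]
  NpsI AGAGG/3: at [50, 74, 79, 122, 129, 135, 143] ⇒ [53, 77, 82, 125, 132, 138, 146]
  TgoI AATGGA/1: at [18, 148] ⇒ [19, 149]

All cut coordinates (distinct, sorted): [2, 19, 25, 42, 53, 66, 77, 82, 90, 96, 104, 115, 120, 125, 132, 138, 146, 149]

Fragment lengths:
  [0,2): 2 bp
  [2,19): 17 bp
  [19,25): 6 bp
  [25,42): 17 bp
  [42,53): 11 bp
  [53,66): 13 bp
  [66,77): 11 bp
  [77,82): 5 bp
  [82,90): 8 bp
  [90,96): 6 bp
  [96,104): 8 bp
  [104,115): 11 bp
  [115,120): 5 bp
  [120,125): 5 bp
  [125,132): 7 bp
  [132,138): 6 bp
  [138,146): 8 bp
  [146,149): 3 bp
  [149,155): 6 bp

[2,3,5,5,5,6,6,6,6,7,8,8,8,11,11,11,13,17,17]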